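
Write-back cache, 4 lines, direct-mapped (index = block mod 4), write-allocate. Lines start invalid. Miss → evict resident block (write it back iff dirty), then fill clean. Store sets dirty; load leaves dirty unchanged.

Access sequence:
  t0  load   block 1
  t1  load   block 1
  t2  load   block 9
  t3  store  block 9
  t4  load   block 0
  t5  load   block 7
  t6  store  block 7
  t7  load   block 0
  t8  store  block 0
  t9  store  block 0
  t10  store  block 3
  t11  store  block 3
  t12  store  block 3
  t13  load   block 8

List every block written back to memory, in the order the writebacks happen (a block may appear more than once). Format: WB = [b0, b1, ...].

WB = [7, 0]

  0 | R B1 → L1 miss [-]
  1 | R B1 → L1 hit [-]
  2 | R B9 → L1 miss [-]
  3 | W B9 → L1 hit [D]
  4 | R B0 → L0 miss [-]
  5 | R B7 → L3 miss [-]
  6 | W B7 → L3 hit [D]
  7 | R B0 → L0 hit [-]
  8 | W B0 → L0 hit [D]
  9 | W B0 → L0 hit [D]
  10 | W B3 → L3 miss wb→B7 [D]
  11 | W B3 → L3 hit [D]
  12 | W B3 → L3 hit [D]
  13 | R B8 → L0 miss wb→B0 [-]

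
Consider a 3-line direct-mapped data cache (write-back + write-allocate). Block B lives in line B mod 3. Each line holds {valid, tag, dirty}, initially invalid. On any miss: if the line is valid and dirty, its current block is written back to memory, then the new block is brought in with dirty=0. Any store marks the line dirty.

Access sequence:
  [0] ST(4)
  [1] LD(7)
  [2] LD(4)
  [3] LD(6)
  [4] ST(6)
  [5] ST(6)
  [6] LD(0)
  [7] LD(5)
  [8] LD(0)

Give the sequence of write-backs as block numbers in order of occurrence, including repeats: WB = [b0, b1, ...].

  0 | W B4 → L1 miss [D]
  1 | R B7 → L1 miss wb→B4 [-]
  2 | R B4 → L1 miss [-]
  3 | R B6 → L0 miss [-]
  4 | W B6 → L0 hit [D]
  5 | W B6 → L0 hit [D]
  6 | R B0 → L0 miss wb→B6 [-]
  7 | R B5 → L2 miss [-]
  8 | R B0 → L0 hit [-]

WB = [4, 6]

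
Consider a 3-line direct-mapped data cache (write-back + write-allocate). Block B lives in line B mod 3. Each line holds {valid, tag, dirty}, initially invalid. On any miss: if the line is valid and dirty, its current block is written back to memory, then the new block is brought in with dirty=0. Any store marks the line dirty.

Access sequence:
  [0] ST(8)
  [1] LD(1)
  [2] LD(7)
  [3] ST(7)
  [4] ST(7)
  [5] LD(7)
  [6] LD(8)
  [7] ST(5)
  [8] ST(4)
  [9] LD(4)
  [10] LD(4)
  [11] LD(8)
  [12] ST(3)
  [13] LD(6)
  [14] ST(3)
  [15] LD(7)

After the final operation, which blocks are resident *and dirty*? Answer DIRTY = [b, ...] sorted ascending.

DIRTY = [3]

0: W B8 → L2 miss [D]
1: R B1 → L1 miss [-]
2: R B7 → L1 miss [-]
3: W B7 → L1 hit [D]
4: W B7 → L1 hit [D]
5: R B7 → L1 hit [D]
6: R B8 → L2 hit [D]
7: W B5 → L2 miss wb→B8 [D]
8: W B4 → L1 miss wb→B7 [D]
9: R B4 → L1 hit [D]
10: R B4 → L1 hit [D]
11: R B8 → L2 miss wb→B5 [-]
12: W B3 → L0 miss [D]
13: R B6 → L0 miss wb→B3 [-]
14: W B3 → L0 miss [D]
15: R B7 → L1 miss wb→B4 [-]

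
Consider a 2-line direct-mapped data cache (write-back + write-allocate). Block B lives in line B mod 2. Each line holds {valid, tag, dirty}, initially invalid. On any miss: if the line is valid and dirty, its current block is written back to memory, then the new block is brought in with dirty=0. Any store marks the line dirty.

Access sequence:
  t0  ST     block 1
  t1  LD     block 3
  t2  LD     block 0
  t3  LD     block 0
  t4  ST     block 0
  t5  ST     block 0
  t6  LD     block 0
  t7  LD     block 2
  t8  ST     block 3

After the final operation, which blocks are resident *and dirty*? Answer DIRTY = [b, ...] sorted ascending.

DIRTY = [3]

0: W B1 -> L1 miss  d=D]
1: R B3 -> L1 miss wb->B1  d=-]
2: R B0 -> L0 miss  d=-]
3: R B0 -> L0 hit  d=-]
4: W B0 -> L0 hit  d=D]
5: W B0 -> L0 hit  d=D]
6: R B0 -> L0 hit  d=D]
7: R B2 -> L0 miss wb->B0  d=-]
8: W B3 -> L1 hit  d=D]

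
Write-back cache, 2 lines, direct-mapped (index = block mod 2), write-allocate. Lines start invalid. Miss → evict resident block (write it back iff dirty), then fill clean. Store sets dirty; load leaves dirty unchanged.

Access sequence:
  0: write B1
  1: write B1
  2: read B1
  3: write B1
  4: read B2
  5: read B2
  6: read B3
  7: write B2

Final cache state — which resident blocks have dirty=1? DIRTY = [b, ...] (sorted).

  0 | W B1 → L1 miss [D]
  1 | W B1 → L1 hit [D]
  2 | R B1 → L1 hit [D]
  3 | W B1 → L1 hit [D]
  4 | R B2 → L0 miss [-]
  5 | R B2 → L0 hit [-]
  6 | R B3 → L1 miss wb→B1 [-]
  7 | W B2 → L0 hit [D]

DIRTY = [2]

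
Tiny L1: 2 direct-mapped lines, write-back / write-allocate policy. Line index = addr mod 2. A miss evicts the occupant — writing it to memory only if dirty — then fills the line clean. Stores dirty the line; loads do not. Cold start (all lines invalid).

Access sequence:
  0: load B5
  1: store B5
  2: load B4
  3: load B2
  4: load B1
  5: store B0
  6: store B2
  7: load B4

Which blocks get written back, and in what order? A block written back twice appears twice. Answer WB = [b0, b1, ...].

WB = [5, 0, 2]

0: R B5 -> L1 miss  d=-]
1: W B5 -> L1 hit  d=D]
2: R B4 -> L0 miss  d=-]
3: R B2 -> L0 miss  d=-]
4: R B1 -> L1 miss wb->B5  d=-]
5: W B0 -> L0 miss  d=D]
6: W B2 -> L0 miss wb->B0  d=D]
7: R B4 -> L0 miss wb->B2  d=-]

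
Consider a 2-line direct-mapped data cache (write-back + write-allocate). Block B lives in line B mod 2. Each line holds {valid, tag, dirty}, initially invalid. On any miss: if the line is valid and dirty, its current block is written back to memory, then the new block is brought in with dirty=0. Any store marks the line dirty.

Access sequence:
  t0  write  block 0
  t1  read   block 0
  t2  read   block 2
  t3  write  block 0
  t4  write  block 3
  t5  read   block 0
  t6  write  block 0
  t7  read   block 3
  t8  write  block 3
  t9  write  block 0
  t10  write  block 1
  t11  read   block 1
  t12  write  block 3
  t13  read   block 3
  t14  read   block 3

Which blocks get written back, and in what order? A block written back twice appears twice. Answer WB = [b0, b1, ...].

0: W B0 → L0 miss [D]
1: R B0 → L0 hit [D]
2: R B2 → L0 miss wb→B0 [-]
3: W B0 → L0 miss [D]
4: W B3 → L1 miss [D]
5: R B0 → L0 hit [D]
6: W B0 → L0 hit [D]
7: R B3 → L1 hit [D]
8: W B3 → L1 hit [D]
9: W B0 → L0 hit [D]
10: W B1 → L1 miss wb→B3 [D]
11: R B1 → L1 hit [D]
12: W B3 → L1 miss wb→B1 [D]
13: R B3 → L1 hit [D]
14: R B3 → L1 hit [D]

WB = [0, 3, 1]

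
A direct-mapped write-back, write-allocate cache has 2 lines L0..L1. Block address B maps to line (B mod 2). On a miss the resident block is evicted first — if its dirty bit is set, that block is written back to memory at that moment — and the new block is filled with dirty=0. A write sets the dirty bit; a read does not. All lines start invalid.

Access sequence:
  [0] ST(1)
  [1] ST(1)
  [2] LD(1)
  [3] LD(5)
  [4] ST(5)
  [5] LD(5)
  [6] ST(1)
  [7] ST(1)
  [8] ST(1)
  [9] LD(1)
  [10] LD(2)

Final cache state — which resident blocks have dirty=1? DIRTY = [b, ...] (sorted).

DIRTY = [1]

0: W B1 → L1 miss [D]
1: W B1 → L1 hit [D]
2: R B1 → L1 hit [D]
3: R B5 → L1 miss wb→B1 [-]
4: W B5 → L1 hit [D]
5: R B5 → L1 hit [D]
6: W B1 → L1 miss wb→B5 [D]
7: W B1 → L1 hit [D]
8: W B1 → L1 hit [D]
9: R B1 → L1 hit [D]
10: R B2 → L0 miss [-]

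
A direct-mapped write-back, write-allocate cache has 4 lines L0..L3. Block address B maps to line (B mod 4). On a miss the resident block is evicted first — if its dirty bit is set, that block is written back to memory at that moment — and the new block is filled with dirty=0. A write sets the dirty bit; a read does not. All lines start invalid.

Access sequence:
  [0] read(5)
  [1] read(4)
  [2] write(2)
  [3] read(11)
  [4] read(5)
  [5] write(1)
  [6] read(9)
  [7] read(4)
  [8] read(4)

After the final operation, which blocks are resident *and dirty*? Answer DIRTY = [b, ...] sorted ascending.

0: R B5 -> L1 miss  d=-]
1: R B4 -> L0 miss  d=-]
2: W B2 -> L2 miss  d=D]
3: R B11 -> L3 miss  d=-]
4: R B5 -> L1 hit  d=-]
5: W B1 -> L1 miss  d=D]
6: R B9 -> L1 miss wb->B1  d=-]
7: R B4 -> L0 hit  d=-]
8: R B4 -> L0 hit  d=-]

DIRTY = [2]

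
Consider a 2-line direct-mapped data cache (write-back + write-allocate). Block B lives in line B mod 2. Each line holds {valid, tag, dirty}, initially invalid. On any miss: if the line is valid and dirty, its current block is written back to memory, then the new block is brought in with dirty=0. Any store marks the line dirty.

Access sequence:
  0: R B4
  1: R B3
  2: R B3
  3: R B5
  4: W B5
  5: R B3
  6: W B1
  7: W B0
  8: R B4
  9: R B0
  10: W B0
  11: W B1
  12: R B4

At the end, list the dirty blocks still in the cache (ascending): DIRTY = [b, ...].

DIRTY = [1]

0: R B4 → L0 miss [-]
1: R B3 → L1 miss [-]
2: R B3 → L1 hit [-]
3: R B5 → L1 miss [-]
4: W B5 → L1 hit [D]
5: R B3 → L1 miss wb→B5 [-]
6: W B1 → L1 miss [D]
7: W B0 → L0 miss [D]
8: R B4 → L0 miss wb→B0 [-]
9: R B0 → L0 miss [-]
10: W B0 → L0 hit [D]
11: W B1 → L1 hit [D]
12: R B4 → L0 miss wb→B0 [-]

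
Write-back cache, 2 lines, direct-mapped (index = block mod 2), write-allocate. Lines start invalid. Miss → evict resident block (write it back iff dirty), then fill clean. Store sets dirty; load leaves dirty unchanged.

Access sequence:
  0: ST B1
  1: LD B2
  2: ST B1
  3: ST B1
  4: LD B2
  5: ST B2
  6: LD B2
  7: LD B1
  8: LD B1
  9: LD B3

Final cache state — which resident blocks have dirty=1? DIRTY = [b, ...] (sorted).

DIRTY = [2]

  0 | W B1 → L1 miss [D]
  1 | R B2 → L0 miss [-]
  2 | W B1 → L1 hit [D]
  3 | W B1 → L1 hit [D]
  4 | R B2 → L0 hit [-]
  5 | W B2 → L0 hit [D]
  6 | R B2 → L0 hit [D]
  7 | R B1 → L1 hit [D]
  8 | R B1 → L1 hit [D]
  9 | R B3 → L1 miss wb→B1 [-]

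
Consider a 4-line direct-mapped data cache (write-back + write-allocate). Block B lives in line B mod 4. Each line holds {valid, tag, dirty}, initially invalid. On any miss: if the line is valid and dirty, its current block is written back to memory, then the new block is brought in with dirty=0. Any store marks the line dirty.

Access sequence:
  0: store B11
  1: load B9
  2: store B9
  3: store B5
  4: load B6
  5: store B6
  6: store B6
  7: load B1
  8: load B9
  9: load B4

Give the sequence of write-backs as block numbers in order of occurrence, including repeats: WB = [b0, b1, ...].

  0 | W B11 → L3 miss [D]
  1 | R B9 → L1 miss [-]
  2 | W B9 → L1 hit [D]
  3 | W B5 → L1 miss wb→B9 [D]
  4 | R B6 → L2 miss [-]
  5 | W B6 → L2 hit [D]
  6 | W B6 → L2 hit [D]
  7 | R B1 → L1 miss wb→B5 [-]
  8 | R B9 → L1 miss [-]
  9 | R B4 → L0 miss [-]

WB = [9, 5]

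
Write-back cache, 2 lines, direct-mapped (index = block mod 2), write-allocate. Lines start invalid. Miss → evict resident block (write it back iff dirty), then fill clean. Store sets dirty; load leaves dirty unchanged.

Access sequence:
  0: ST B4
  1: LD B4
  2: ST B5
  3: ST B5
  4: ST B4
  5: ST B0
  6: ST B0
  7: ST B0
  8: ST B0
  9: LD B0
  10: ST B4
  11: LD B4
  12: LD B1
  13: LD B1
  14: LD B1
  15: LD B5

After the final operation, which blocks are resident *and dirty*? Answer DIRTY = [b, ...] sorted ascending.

DIRTY = [4]

  0 | W B4 → L0 miss [D]
  1 | R B4 → L0 hit [D]
  2 | W B5 → L1 miss [D]
  3 | W B5 → L1 hit [D]
  4 | W B4 → L0 hit [D]
  5 | W B0 → L0 miss wb→B4 [D]
  6 | W B0 → L0 hit [D]
  7 | W B0 → L0 hit [D]
  8 | W B0 → L0 hit [D]
  9 | R B0 → L0 hit [D]
  10 | W B4 → L0 miss wb→B0 [D]
  11 | R B4 → L0 hit [D]
  12 | R B1 → L1 miss wb→B5 [-]
  13 | R B1 → L1 hit [-]
  14 | R B1 → L1 hit [-]
  15 | R B5 → L1 miss [-]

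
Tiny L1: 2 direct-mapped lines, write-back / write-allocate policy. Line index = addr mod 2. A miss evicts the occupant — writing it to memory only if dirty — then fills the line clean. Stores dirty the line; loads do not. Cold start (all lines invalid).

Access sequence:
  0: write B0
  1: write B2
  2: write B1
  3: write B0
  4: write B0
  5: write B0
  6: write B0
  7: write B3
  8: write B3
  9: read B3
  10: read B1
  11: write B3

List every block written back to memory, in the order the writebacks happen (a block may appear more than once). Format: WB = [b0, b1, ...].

0: W B0 → L0 miss [D]
1: W B2 → L0 miss wb→B0 [D]
2: W B1 → L1 miss [D]
3: W B0 → L0 miss wb→B2 [D]
4: W B0 → L0 hit [D]
5: W B0 → L0 hit [D]
6: W B0 → L0 hit [D]
7: W B3 → L1 miss wb→B1 [D]
8: W B3 → L1 hit [D]
9: R B3 → L1 hit [D]
10: R B1 → L1 miss wb→B3 [-]
11: W B3 → L1 miss [D]

WB = [0, 2, 1, 3]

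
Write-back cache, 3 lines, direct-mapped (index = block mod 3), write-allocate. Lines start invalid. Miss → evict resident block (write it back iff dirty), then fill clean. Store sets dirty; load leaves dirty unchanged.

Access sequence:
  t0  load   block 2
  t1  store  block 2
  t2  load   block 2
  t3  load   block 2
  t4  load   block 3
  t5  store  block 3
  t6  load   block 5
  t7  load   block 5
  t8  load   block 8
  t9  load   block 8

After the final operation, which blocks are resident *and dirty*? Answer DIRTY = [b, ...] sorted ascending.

0: R B2 -> L2 miss  d=-]
1: W B2 -> L2 hit  d=D]
2: R B2 -> L2 hit  d=D]
3: R B2 -> L2 hit  d=D]
4: R B3 -> L0 miss  d=-]
5: W B3 -> L0 hit  d=D]
6: R B5 -> L2 miss wb->B2  d=-]
7: R B5 -> L2 hit  d=-]
8: R B8 -> L2 miss  d=-]
9: R B8 -> L2 hit  d=-]

DIRTY = [3]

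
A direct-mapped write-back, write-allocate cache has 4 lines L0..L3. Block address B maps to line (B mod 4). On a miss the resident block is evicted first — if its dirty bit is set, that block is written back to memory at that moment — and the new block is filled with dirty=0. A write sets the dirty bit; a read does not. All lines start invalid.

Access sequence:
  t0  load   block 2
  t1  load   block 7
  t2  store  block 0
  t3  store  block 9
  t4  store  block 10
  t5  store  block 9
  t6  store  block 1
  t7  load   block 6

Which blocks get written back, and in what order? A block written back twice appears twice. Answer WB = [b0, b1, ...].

0: R B2 → L2 miss [-]
1: R B7 → L3 miss [-]
2: W B0 → L0 miss [D]
3: W B9 → L1 miss [D]
4: W B10 → L2 miss [D]
5: W B9 → L1 hit [D]
6: W B1 → L1 miss wb→B9 [D]
7: R B6 → L2 miss wb→B10 [-]

WB = [9, 10]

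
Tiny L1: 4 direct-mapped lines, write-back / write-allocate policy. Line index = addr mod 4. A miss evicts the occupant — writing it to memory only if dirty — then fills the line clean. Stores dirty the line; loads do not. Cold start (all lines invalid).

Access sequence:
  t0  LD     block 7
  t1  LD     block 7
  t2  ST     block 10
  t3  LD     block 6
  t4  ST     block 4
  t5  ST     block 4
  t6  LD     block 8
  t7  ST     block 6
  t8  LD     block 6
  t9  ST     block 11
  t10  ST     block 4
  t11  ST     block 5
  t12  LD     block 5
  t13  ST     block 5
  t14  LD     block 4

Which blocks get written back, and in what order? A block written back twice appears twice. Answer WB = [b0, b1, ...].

WB = [10, 4]

0: R B7 -> L3 miss  d=-]
1: R B7 -> L3 hit  d=-]
2: W B10 -> L2 miss  d=D]
3: R B6 -> L2 miss wb->B10  d=-]
4: W B4 -> L0 miss  d=D]
5: W B4 -> L0 hit  d=D]
6: R B8 -> L0 miss wb->B4  d=-]
7: W B6 -> L2 hit  d=D]
8: R B6 -> L2 hit  d=D]
9: W B11 -> L3 miss  d=D]
10: W B4 -> L0 miss  d=D]
11: W B5 -> L1 miss  d=D]
12: R B5 -> L1 hit  d=D]
13: W B5 -> L1 hit  d=D]
14: R B4 -> L0 hit  d=D]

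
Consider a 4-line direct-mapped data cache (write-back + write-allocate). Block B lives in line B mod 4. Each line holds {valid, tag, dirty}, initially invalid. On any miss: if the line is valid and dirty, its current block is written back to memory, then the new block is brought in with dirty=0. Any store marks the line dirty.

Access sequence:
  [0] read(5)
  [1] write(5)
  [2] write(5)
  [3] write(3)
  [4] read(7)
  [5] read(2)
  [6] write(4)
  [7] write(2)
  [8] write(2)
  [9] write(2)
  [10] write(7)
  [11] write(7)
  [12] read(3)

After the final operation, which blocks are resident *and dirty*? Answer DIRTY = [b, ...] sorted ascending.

0: R B5 → L1 miss [-]
1: W B5 → L1 hit [D]
2: W B5 → L1 hit [D]
3: W B3 → L3 miss [D]
4: R B7 → L3 miss wb→B3 [-]
5: R B2 → L2 miss [-]
6: W B4 → L0 miss [D]
7: W B2 → L2 hit [D]
8: W B2 → L2 hit [D]
9: W B2 → L2 hit [D]
10: W B7 → L3 hit [D]
11: W B7 → L3 hit [D]
12: R B3 → L3 miss wb→B7 [-]

DIRTY = [2, 4, 5]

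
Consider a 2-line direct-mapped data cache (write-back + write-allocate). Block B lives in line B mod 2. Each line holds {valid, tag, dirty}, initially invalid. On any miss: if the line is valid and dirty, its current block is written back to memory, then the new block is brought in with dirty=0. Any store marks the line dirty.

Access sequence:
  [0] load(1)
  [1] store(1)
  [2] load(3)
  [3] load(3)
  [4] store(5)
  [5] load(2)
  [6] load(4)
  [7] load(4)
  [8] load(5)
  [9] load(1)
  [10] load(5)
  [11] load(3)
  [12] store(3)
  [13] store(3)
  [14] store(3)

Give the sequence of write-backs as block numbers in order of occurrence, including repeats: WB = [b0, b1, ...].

0: R B1 -> L1 miss  d=-]
1: W B1 -> L1 hit  d=D]
2: R B3 -> L1 miss wb->B1  d=-]
3: R B3 -> L1 hit  d=-]
4: W B5 -> L1 miss  d=D]
5: R B2 -> L0 miss  d=-]
6: R B4 -> L0 miss  d=-]
7: R B4 -> L0 hit  d=-]
8: R B5 -> L1 hit  d=D]
9: R B1 -> L1 miss wb->B5  d=-]
10: R B5 -> L1 miss  d=-]
11: R B3 -> L1 miss  d=-]
12: W B3 -> L1 hit  d=D]
13: W B3 -> L1 hit  d=D]
14: W B3 -> L1 hit  d=D]

WB = [1, 5]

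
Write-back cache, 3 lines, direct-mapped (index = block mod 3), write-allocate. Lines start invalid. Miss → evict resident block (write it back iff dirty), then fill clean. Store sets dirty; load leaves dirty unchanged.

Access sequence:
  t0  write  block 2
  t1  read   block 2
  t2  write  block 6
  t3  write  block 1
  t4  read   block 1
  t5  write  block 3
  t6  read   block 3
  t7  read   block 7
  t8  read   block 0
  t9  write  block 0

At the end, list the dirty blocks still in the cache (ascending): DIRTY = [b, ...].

DIRTY = [0, 2]

  0 | W B2 → L2 miss [D]
  1 | R B2 → L2 hit [D]
  2 | W B6 → L0 miss [D]
  3 | W B1 → L1 miss [D]
  4 | R B1 → L1 hit [D]
  5 | W B3 → L0 miss wb→B6 [D]
  6 | R B3 → L0 hit [D]
  7 | R B7 → L1 miss wb→B1 [-]
  8 | R B0 → L0 miss wb→B3 [-]
  9 | W B0 → L0 hit [D]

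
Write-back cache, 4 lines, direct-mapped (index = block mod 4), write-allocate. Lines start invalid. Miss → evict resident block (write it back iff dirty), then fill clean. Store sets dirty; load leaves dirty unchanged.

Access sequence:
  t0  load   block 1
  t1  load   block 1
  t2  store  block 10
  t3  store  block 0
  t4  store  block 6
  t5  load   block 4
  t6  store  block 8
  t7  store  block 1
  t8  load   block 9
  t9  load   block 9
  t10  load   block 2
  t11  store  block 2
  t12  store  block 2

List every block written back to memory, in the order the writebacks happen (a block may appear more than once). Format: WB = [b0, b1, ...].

0: R B1 -> L1 miss  d=-]
1: R B1 -> L1 hit  d=-]
2: W B10 -> L2 miss  d=D]
3: W B0 -> L0 miss  d=D]
4: W B6 -> L2 miss wb->B10  d=D]
5: R B4 -> L0 miss wb->B0  d=-]
6: W B8 -> L0 miss  d=D]
7: W B1 -> L1 hit  d=D]
8: R B9 -> L1 miss wb->B1  d=-]
9: R B9 -> L1 hit  d=-]
10: R B2 -> L2 miss wb->B6  d=-]
11: W B2 -> L2 hit  d=D]
12: W B2 -> L2 hit  d=D]

WB = [10, 0, 1, 6]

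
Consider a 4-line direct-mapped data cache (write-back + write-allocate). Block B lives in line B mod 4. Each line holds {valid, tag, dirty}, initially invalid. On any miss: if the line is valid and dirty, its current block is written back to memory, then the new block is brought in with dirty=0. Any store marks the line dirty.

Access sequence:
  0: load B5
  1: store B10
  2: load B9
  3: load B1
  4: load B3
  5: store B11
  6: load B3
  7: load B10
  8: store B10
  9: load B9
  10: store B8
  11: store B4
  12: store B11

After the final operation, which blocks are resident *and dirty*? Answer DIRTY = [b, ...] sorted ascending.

DIRTY = [4, 10, 11]

  0 | R B5 → L1 miss [-]
  1 | W B10 → L2 miss [D]
  2 | R B9 → L1 miss [-]
  3 | R B1 → L1 miss [-]
  4 | R B3 → L3 miss [-]
  5 | W B11 → L3 miss [D]
  6 | R B3 → L3 miss wb→B11 [-]
  7 | R B10 → L2 hit [D]
  8 | W B10 → L2 hit [D]
  9 | R B9 → L1 miss [-]
  10 | W B8 → L0 miss [D]
  11 | W B4 → L0 miss wb→B8 [D]
  12 | W B11 → L3 miss [D]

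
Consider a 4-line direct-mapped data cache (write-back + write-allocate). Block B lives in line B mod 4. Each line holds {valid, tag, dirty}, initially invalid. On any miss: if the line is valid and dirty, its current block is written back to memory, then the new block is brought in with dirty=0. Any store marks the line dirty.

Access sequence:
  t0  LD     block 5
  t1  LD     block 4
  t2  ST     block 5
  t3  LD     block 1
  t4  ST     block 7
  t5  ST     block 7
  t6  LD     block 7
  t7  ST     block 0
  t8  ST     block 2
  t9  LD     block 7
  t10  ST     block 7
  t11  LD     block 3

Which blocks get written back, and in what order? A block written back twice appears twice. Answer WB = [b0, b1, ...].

0: R B5 → L1 miss [-]
1: R B4 → L0 miss [-]
2: W B5 → L1 hit [D]
3: R B1 → L1 miss wb→B5 [-]
4: W B7 → L3 miss [D]
5: W B7 → L3 hit [D]
6: R B7 → L3 hit [D]
7: W B0 → L0 miss [D]
8: W B2 → L2 miss [D]
9: R B7 → L3 hit [D]
10: W B7 → L3 hit [D]
11: R B3 → L3 miss wb→B7 [-]

WB = [5, 7]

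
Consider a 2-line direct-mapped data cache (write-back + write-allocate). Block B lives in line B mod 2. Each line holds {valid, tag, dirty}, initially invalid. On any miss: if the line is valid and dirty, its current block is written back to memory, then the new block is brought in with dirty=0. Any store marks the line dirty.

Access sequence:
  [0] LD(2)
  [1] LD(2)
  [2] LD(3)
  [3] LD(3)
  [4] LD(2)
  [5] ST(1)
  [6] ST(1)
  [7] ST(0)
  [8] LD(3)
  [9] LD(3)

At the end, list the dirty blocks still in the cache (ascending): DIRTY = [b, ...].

0: R B2 → L0 miss [-]
1: R B2 → L0 hit [-]
2: R B3 → L1 miss [-]
3: R B3 → L1 hit [-]
4: R B2 → L0 hit [-]
5: W B1 → L1 miss [D]
6: W B1 → L1 hit [D]
7: W B0 → L0 miss [D]
8: R B3 → L1 miss wb→B1 [-]
9: R B3 → L1 hit [-]

DIRTY = [0]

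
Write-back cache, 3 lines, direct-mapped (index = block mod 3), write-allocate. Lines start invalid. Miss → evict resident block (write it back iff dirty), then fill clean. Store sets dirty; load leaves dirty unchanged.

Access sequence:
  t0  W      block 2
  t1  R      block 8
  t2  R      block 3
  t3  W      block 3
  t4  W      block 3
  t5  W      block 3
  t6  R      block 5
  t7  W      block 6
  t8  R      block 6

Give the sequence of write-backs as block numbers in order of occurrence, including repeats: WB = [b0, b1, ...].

WB = [2, 3]

  0 | W B2 → L2 miss [D]
  1 | R B8 → L2 miss wb→B2 [-]
  2 | R B3 → L0 miss [-]
  3 | W B3 → L0 hit [D]
  4 | W B3 → L0 hit [D]
  5 | W B3 → L0 hit [D]
  6 | R B5 → L2 miss [-]
  7 | W B6 → L0 miss wb→B3 [D]
  8 | R B6 → L0 hit [D]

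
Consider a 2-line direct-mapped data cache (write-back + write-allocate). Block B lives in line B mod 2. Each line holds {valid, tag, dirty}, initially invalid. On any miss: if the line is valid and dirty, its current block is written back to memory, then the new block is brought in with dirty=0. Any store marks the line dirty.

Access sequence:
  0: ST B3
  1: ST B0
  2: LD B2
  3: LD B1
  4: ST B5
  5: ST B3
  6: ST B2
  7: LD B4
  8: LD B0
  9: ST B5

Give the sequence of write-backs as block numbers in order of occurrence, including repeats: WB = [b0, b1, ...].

0: W B3 -> L1 miss  d=D]
1: W B0 -> L0 miss  d=D]
2: R B2 -> L0 miss wb->B0  d=-]
3: R B1 -> L1 miss wb->B3  d=-]
4: W B5 -> L1 miss  d=D]
5: W B3 -> L1 miss wb->B5  d=D]
6: W B2 -> L0 hit  d=D]
7: R B4 -> L0 miss wb->B2  d=-]
8: R B0 -> L0 miss  d=-]
9: W B5 -> L1 miss wb->B3  d=D]

WB = [0, 3, 5, 2, 3]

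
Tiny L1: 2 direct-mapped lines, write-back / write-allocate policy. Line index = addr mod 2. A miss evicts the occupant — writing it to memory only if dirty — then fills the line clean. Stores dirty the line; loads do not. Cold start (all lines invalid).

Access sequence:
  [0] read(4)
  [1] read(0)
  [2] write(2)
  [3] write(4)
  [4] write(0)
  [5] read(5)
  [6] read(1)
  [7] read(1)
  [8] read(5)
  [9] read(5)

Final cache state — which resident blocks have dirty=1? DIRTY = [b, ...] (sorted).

0: R B4 -> L0 miss  d=-]
1: R B0 -> L0 miss  d=-]
2: W B2 -> L0 miss  d=D]
3: W B4 -> L0 miss wb->B2  d=D]
4: W B0 -> L0 miss wb->B4  d=D]
5: R B5 -> L1 miss  d=-]
6: R B1 -> L1 miss  d=-]
7: R B1 -> L1 hit  d=-]
8: R B5 -> L1 miss  d=-]
9: R B5 -> L1 hit  d=-]

DIRTY = [0]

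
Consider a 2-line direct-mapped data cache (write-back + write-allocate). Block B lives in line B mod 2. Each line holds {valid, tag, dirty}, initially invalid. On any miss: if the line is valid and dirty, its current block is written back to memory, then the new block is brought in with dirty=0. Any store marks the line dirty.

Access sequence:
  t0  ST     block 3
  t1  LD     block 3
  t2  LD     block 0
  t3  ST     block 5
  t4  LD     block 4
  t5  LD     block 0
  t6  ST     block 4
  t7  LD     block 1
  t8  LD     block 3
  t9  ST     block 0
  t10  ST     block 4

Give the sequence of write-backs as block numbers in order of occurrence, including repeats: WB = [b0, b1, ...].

  0 | W B3 → L1 miss [D]
  1 | R B3 → L1 hit [D]
  2 | R B0 → L0 miss [-]
  3 | W B5 → L1 miss wb→B3 [D]
  4 | R B4 → L0 miss [-]
  5 | R B0 → L0 miss [-]
  6 | W B4 → L0 miss [D]
  7 | R B1 → L1 miss wb→B5 [-]
  8 | R B3 → L1 miss [-]
  9 | W B0 → L0 miss wb→B4 [D]
  10 | W B4 → L0 miss wb→B0 [D]

WB = [3, 5, 4, 0]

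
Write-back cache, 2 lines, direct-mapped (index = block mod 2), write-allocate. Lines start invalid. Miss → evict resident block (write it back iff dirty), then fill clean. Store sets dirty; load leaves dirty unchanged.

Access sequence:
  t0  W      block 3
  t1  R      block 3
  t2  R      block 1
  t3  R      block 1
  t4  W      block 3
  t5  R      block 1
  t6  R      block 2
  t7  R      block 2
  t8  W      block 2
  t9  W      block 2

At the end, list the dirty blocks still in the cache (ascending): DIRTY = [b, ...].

DIRTY = [2]

0: W B3 -> L1 miss  d=D]
1: R B3 -> L1 hit  d=D]
2: R B1 -> L1 miss wb->B3  d=-]
3: R B1 -> L1 hit  d=-]
4: W B3 -> L1 miss  d=D]
5: R B1 -> L1 miss wb->B3  d=-]
6: R B2 -> L0 miss  d=-]
7: R B2 -> L0 hit  d=-]
8: W B2 -> L0 hit  d=D]
9: W B2 -> L0 hit  d=D]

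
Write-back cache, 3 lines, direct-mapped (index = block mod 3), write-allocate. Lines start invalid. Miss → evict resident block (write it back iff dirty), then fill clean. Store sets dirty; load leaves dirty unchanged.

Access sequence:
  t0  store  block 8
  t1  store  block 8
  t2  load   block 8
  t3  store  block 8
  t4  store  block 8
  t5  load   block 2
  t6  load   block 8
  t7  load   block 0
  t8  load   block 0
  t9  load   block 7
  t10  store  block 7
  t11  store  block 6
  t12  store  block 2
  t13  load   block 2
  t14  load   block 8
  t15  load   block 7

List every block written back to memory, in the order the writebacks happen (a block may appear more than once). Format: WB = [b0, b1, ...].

0: W B8 -> L2 miss  d=D]
1: W B8 -> L2 hit  d=D]
2: R B8 -> L2 hit  d=D]
3: W B8 -> L2 hit  d=D]
4: W B8 -> L2 hit  d=D]
5: R B2 -> L2 miss wb->B8  d=-]
6: R B8 -> L2 miss  d=-]
7: R B0 -> L0 miss  d=-]
8: R B0 -> L0 hit  d=-]
9: R B7 -> L1 miss  d=-]
10: W B7 -> L1 hit  d=D]
11: W B6 -> L0 miss  d=D]
12: W B2 -> L2 miss  d=D]
13: R B2 -> L2 hit  d=D]
14: R B8 -> L2 miss wb->B2  d=-]
15: R B7 -> L1 hit  d=D]

WB = [8, 2]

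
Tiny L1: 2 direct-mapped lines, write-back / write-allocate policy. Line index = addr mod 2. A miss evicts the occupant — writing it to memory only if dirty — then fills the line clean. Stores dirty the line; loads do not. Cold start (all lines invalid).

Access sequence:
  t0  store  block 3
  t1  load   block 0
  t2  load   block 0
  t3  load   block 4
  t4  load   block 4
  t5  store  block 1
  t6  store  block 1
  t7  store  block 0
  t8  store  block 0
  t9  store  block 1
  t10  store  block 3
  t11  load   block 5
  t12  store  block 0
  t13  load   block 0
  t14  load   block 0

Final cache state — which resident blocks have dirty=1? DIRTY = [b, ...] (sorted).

  0 | W B3 → L1 miss [D]
  1 | R B0 → L0 miss [-]
  2 | R B0 → L0 hit [-]
  3 | R B4 → L0 miss [-]
  4 | R B4 → L0 hit [-]
  5 | W B1 → L1 miss wb→B3 [D]
  6 | W B1 → L1 hit [D]
  7 | W B0 → L0 miss [D]
  8 | W B0 → L0 hit [D]
  9 | W B1 → L1 hit [D]
  10 | W B3 → L1 miss wb→B1 [D]
  11 | R B5 → L1 miss wb→B3 [-]
  12 | W B0 → L0 hit [D]
  13 | R B0 → L0 hit [D]
  14 | R B0 → L0 hit [D]

DIRTY = [0]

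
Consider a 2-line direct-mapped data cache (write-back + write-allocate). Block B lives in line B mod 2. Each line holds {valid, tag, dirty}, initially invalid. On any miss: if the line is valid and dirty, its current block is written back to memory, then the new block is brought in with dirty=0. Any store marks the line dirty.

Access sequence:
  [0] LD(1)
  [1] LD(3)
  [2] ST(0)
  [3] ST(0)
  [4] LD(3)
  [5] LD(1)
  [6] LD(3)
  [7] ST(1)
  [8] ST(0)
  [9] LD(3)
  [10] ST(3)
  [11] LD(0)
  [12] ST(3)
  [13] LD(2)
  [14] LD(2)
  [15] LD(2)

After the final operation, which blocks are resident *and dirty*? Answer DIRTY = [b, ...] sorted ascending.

  0 | R B1 → L1 miss [-]
  1 | R B3 → L1 miss [-]
  2 | W B0 → L0 miss [D]
  3 | W B0 → L0 hit [D]
  4 | R B3 → L1 hit [-]
  5 | R B1 → L1 miss [-]
  6 | R B3 → L1 miss [-]
  7 | W B1 → L1 miss [D]
  8 | W B0 → L0 hit [D]
  9 | R B3 → L1 miss wb→B1 [-]
  10 | W B3 → L1 hit [D]
  11 | R B0 → L0 hit [D]
  12 | W B3 → L1 hit [D]
  13 | R B2 → L0 miss wb→B0 [-]
  14 | R B2 → L0 hit [-]
  15 | R B2 → L0 hit [-]

DIRTY = [3]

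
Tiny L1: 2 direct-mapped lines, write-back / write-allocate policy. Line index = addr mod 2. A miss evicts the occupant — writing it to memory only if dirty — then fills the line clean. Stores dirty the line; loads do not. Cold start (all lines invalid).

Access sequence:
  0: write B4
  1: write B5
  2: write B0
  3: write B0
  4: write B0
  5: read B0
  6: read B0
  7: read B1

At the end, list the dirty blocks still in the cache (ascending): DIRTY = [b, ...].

DIRTY = [0]

0: W B4 -> L0 miss  d=D]
1: W B5 -> L1 miss  d=D]
2: W B0 -> L0 miss wb->B4  d=D]
3: W B0 -> L0 hit  d=D]
4: W B0 -> L0 hit  d=D]
5: R B0 -> L0 hit  d=D]
6: R B0 -> L0 hit  d=D]
7: R B1 -> L1 miss wb->B5  d=-]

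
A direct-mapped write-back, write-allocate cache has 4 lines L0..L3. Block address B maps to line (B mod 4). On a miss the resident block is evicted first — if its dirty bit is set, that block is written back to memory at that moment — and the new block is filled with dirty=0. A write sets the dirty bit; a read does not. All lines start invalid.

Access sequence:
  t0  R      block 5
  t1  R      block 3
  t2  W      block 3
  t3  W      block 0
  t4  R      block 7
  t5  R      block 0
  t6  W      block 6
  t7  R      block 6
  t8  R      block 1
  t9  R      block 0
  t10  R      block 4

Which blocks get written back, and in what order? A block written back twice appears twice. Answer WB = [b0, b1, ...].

WB = [3, 0]

0: R B5 -> L1 miss  d=-]
1: R B3 -> L3 miss  d=-]
2: W B3 -> L3 hit  d=D]
3: W B0 -> L0 miss  d=D]
4: R B7 -> L3 miss wb->B3  d=-]
5: R B0 -> L0 hit  d=D]
6: W B6 -> L2 miss  d=D]
7: R B6 -> L2 hit  d=D]
8: R B1 -> L1 miss  d=-]
9: R B0 -> L0 hit  d=D]
10: R B4 -> L0 miss wb->B0  d=-]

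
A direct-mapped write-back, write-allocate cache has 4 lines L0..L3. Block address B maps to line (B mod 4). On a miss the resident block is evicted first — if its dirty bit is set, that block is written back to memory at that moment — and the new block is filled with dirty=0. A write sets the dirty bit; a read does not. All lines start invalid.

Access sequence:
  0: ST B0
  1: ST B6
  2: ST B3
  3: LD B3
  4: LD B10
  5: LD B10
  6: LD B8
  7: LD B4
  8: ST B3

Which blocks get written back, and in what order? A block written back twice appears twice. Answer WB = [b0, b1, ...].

WB = [6, 0]

0: W B0 -> L0 miss  d=D]
1: W B6 -> L2 miss  d=D]
2: W B3 -> L3 miss  d=D]
3: R B3 -> L3 hit  d=D]
4: R B10 -> L2 miss wb->B6  d=-]
5: R B10 -> L2 hit  d=-]
6: R B8 -> L0 miss wb->B0  d=-]
7: R B4 -> L0 miss  d=-]
8: W B3 -> L3 hit  d=D]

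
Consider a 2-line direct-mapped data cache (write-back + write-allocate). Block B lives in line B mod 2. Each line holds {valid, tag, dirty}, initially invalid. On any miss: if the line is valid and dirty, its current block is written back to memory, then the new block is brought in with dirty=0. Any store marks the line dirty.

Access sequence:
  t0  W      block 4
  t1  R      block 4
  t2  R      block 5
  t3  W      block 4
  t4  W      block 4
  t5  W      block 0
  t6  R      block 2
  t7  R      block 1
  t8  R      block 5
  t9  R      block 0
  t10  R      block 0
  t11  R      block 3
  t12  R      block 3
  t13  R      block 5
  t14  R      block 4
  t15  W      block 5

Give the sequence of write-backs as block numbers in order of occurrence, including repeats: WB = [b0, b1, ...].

WB = [4, 0]

  0 | W B4 → L0 miss [D]
  1 | R B4 → L0 hit [D]
  2 | R B5 → L1 miss [-]
  3 | W B4 → L0 hit [D]
  4 | W B4 → L0 hit [D]
  5 | W B0 → L0 miss wb→B4 [D]
  6 | R B2 → L0 miss wb→B0 [-]
  7 | R B1 → L1 miss [-]
  8 | R B5 → L1 miss [-]
  9 | R B0 → L0 miss [-]
  10 | R B0 → L0 hit [-]
  11 | R B3 → L1 miss [-]
  12 | R B3 → L1 hit [-]
  13 | R B5 → L1 miss [-]
  14 | R B4 → L0 miss [-]
  15 | W B5 → L1 hit [D]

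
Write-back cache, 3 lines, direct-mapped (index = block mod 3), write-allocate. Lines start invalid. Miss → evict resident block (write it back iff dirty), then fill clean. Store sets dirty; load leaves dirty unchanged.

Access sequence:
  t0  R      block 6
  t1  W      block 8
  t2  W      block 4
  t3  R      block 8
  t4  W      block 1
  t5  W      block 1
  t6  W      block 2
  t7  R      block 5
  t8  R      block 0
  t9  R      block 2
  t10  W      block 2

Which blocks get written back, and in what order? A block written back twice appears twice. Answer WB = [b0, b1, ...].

  0 | R B6 → L0 miss [-]
  1 | W B8 → L2 miss [D]
  2 | W B4 → L1 miss [D]
  3 | R B8 → L2 hit [D]
  4 | W B1 → L1 miss wb→B4 [D]
  5 | W B1 → L1 hit [D]
  6 | W B2 → L2 miss wb→B8 [D]
  7 | R B5 → L2 miss wb→B2 [-]
  8 | R B0 → L0 miss [-]
  9 | R B2 → L2 miss [-]
  10 | W B2 → L2 hit [D]

WB = [4, 8, 2]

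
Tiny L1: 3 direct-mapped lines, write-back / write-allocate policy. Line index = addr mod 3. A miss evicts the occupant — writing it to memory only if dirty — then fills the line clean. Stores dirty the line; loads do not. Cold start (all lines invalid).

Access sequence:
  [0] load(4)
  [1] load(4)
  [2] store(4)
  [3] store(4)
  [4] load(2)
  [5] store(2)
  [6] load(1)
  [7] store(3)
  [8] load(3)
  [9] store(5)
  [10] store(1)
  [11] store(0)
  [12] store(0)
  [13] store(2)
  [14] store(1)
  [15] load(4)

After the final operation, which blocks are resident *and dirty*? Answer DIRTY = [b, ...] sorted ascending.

DIRTY = [0, 2]

0: R B4 → L1 miss [-]
1: R B4 → L1 hit [-]
2: W B4 → L1 hit [D]
3: W B4 → L1 hit [D]
4: R B2 → L2 miss [-]
5: W B2 → L2 hit [D]
6: R B1 → L1 miss wb→B4 [-]
7: W B3 → L0 miss [D]
8: R B3 → L0 hit [D]
9: W B5 → L2 miss wb→B2 [D]
10: W B1 → L1 hit [D]
11: W B0 → L0 miss wb→B3 [D]
12: W B0 → L0 hit [D]
13: W B2 → L2 miss wb→B5 [D]
14: W B1 → L1 hit [D]
15: R B4 → L1 miss wb→B1 [-]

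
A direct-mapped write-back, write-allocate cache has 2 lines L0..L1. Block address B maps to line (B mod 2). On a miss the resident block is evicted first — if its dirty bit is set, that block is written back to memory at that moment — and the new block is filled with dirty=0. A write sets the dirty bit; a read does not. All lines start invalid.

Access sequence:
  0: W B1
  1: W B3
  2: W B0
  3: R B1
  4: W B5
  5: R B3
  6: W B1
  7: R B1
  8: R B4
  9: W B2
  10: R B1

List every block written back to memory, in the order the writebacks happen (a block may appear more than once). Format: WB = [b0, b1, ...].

WB = [1, 3, 5, 0]

0: W B1 -> L1 miss  d=D]
1: W B3 -> L1 miss wb->B1  d=D]
2: W B0 -> L0 miss  d=D]
3: R B1 -> L1 miss wb->B3  d=-]
4: W B5 -> L1 miss  d=D]
5: R B3 -> L1 miss wb->B5  d=-]
6: W B1 -> L1 miss  d=D]
7: R B1 -> L1 hit  d=D]
8: R B4 -> L0 miss wb->B0  d=-]
9: W B2 -> L0 miss  d=D]
10: R B1 -> L1 hit  d=D]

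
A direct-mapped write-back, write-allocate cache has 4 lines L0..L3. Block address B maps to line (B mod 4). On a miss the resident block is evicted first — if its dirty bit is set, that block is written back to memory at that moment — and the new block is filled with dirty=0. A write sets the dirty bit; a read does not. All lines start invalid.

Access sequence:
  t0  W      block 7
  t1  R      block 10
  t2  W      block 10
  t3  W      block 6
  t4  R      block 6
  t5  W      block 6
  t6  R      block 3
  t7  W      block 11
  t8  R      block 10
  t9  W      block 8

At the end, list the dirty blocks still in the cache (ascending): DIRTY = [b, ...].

DIRTY = [8, 11]

0: W B7 -> L3 miss  d=D]
1: R B10 -> L2 miss  d=-]
2: W B10 -> L2 hit  d=D]
3: W B6 -> L2 miss wb->B10  d=D]
4: R B6 -> L2 hit  d=D]
5: W B6 -> L2 hit  d=D]
6: R B3 -> L3 miss wb->B7  d=-]
7: W B11 -> L3 miss  d=D]
8: R B10 -> L2 miss wb->B6  d=-]
9: W B8 -> L0 miss  d=D]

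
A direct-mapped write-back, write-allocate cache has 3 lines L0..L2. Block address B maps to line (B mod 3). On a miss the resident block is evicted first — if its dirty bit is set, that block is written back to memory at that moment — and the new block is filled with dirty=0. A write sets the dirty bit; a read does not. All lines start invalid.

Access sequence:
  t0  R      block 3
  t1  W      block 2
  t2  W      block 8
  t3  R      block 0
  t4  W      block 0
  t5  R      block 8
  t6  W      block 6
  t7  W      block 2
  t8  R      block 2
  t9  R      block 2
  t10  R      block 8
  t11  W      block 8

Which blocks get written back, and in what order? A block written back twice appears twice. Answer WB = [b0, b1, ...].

WB = [2, 0, 8, 2]

0: R B3 -> L0 miss  d=-]
1: W B2 -> L2 miss  d=D]
2: W B8 -> L2 miss wb->B2  d=D]
3: R B0 -> L0 miss  d=-]
4: W B0 -> L0 hit  d=D]
5: R B8 -> L2 hit  d=D]
6: W B6 -> L0 miss wb->B0  d=D]
7: W B2 -> L2 miss wb->B8  d=D]
8: R B2 -> L2 hit  d=D]
9: R B2 -> L2 hit  d=D]
10: R B8 -> L2 miss wb->B2  d=-]
11: W B8 -> L2 hit  d=D]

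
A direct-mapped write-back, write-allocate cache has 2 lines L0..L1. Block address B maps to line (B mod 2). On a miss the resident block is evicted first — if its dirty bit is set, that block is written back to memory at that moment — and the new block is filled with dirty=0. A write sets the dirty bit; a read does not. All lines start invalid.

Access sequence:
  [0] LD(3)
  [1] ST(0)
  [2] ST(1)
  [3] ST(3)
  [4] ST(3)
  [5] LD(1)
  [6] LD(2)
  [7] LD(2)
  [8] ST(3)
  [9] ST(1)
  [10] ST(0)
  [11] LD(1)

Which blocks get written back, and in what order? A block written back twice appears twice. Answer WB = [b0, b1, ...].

0: R B3 → L1 miss [-]
1: W B0 → L0 miss [D]
2: W B1 → L1 miss [D]
3: W B3 → L1 miss wb→B1 [D]
4: W B3 → L1 hit [D]
5: R B1 → L1 miss wb→B3 [-]
6: R B2 → L0 miss wb→B0 [-]
7: R B2 → L0 hit [-]
8: W B3 → L1 miss [D]
9: W B1 → L1 miss wb→B3 [D]
10: W B0 → L0 miss [D]
11: R B1 → L1 hit [D]

WB = [1, 3, 0, 3]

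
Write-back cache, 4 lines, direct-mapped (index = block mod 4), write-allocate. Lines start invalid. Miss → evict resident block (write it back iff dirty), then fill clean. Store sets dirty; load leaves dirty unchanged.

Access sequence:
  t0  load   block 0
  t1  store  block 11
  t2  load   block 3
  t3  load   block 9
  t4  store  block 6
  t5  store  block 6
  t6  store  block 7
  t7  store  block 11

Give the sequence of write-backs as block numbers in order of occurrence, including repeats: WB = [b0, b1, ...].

WB = [11, 7]

  0 | R B0 → L0 miss [-]
  1 | W B11 → L3 miss [D]
  2 | R B3 → L3 miss wb→B11 [-]
  3 | R B9 → L1 miss [-]
  4 | W B6 → L2 miss [D]
  5 | W B6 → L2 hit [D]
  6 | W B7 → L3 miss [D]
  7 | W B11 → L3 miss wb→B7 [D]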